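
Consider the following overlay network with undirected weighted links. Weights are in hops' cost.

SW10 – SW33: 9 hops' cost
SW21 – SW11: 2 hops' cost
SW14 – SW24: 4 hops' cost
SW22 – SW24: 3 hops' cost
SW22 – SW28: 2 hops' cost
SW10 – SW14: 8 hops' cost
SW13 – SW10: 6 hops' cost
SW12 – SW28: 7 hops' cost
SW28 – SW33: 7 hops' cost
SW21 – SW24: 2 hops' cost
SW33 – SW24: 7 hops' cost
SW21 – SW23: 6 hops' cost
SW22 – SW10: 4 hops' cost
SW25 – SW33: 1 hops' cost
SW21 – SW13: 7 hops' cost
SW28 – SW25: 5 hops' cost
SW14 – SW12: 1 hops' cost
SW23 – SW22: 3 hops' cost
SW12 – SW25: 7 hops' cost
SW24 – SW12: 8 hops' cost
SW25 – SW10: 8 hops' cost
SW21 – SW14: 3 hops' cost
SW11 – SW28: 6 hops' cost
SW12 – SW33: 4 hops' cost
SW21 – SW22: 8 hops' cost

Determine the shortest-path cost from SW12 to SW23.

Running Dijkstra from SW12:
SW12: 0
SW14: 1  (via SW12)
SW33: 4  (via SW12)
SW21: 4  (via SW14)
SW24: 5  (via SW14)
SW25: 5  (via SW33)
SW11: 6  (via SW21)
SW28: 7  (via SW12)
SW22: 8  (via SW24)
SW10: 9  (via SW14)
SW23: 10  (via SW21)
Shortest route: SW12 → SW14 → SW21 → SW23 = 10 hops' cost.

10 hops' cost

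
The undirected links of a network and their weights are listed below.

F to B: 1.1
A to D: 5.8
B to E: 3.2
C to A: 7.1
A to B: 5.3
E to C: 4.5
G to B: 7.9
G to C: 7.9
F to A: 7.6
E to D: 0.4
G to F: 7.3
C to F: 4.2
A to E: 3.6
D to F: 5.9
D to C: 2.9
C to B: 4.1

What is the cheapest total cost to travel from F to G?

7.3

Candidate routes:
F → G: 7.3 = 7.3
F → C → G: 4.2+7.9 = 12.1
F → B → G: 1.1+7.9 = 9
The minimum is 7.3 via F → G.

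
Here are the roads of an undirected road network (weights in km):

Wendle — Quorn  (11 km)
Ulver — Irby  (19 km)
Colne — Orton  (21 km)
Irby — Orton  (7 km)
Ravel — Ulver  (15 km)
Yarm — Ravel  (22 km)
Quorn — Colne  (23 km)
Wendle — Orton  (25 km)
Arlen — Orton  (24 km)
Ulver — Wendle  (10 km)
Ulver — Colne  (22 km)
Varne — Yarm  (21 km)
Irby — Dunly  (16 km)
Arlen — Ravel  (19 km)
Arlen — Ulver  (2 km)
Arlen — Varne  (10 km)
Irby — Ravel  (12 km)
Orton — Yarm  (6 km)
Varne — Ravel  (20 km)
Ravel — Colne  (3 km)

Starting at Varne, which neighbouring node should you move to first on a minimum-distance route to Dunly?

Arlen

Candidate routes:
Varne - Yarm - Orton - Irby - Dunly: 21+6+7+16 = 50
Varne - Arlen - Ulver - Ravel - Irby - Dunly: 10+2+15+12+16 = 55
Varne - Arlen - Ulver - Irby - Dunly: 10+2+19+16 = 47
Varne - Ravel - Irby - Dunly: 20+12+16 = 48
Cheapest is Varne - Arlen - Ulver - Irby - Dunly at 47 km.
So from Varne the first move is to Arlen.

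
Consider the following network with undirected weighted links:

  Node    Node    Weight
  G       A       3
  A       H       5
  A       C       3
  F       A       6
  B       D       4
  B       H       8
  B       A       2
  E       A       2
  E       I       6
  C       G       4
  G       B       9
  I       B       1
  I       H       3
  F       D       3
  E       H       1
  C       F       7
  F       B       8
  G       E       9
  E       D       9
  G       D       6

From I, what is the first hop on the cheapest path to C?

Candidate routes:
I–H–E–A–C: 3+1+2+3 = 9
I–B–A–C: 1+2+3 = 6
The minimum is 6 via I–B–A–C.
So from I the first move is to B.

B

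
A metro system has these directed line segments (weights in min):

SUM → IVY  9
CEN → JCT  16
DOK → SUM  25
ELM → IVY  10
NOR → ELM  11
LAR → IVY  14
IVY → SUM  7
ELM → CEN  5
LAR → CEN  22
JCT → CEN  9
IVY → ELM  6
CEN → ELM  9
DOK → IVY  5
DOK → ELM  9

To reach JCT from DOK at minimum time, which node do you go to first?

Compare a few routes:
DOK–ELM–CEN–JCT: 9+5+16 = 30
DOK–IVY–ELM–CEN–JCT: 5+6+5+16 = 32
Cheapest is DOK–ELM–CEN–JCT at 30 min.
So from DOK the first move is to ELM.

ELM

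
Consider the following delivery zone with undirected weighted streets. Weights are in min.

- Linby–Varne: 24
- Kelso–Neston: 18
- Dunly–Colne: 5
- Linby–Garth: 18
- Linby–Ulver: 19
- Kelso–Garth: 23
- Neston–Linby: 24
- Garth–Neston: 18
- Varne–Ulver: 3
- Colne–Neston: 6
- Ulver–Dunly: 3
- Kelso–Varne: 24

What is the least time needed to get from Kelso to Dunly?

Shortest distances from Kelso:
Kelso: 0
Neston: 18  (via Kelso)
Garth: 23  (via Kelso)
Colne: 24  (via Neston)
Varne: 24  (via Kelso)
Ulver: 27  (via Varne)
Dunly: 29  (via Colne)
Shortest route: Kelso–Neston–Colne–Dunly = 29 min.

29 min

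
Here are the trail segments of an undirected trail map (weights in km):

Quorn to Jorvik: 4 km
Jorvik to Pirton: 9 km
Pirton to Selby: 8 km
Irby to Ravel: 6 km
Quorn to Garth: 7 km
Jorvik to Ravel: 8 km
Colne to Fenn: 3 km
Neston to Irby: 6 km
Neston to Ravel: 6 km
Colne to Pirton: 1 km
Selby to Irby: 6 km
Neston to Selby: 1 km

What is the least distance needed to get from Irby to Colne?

15 km

Compare a few routes:
Irby → Selby → Pirton → Colne: 6+8+1 = 15
Irby → Neston → Selby → Pirton → Colne: 6+1+8+1 = 16
The minimum is 15 km via Irby → Selby → Pirton → Colne.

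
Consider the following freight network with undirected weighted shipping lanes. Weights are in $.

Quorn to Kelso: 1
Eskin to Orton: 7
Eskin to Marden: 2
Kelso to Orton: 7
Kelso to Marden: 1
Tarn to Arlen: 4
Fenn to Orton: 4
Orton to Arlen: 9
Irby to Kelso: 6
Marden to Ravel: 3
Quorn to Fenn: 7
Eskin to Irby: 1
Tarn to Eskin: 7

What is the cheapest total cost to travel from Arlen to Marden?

$13

Shortest distances from Arlen:
Arlen: 0
Tarn: 4  (via Arlen)
Orton: 9  (via Arlen)
Eskin: 11  (via Tarn)
Irby: 12  (via Eskin)
Fenn: 13  (via Orton)
Marden: 13  (via Eskin)
Shortest route: Arlen → Tarn → Eskin → Marden = $13.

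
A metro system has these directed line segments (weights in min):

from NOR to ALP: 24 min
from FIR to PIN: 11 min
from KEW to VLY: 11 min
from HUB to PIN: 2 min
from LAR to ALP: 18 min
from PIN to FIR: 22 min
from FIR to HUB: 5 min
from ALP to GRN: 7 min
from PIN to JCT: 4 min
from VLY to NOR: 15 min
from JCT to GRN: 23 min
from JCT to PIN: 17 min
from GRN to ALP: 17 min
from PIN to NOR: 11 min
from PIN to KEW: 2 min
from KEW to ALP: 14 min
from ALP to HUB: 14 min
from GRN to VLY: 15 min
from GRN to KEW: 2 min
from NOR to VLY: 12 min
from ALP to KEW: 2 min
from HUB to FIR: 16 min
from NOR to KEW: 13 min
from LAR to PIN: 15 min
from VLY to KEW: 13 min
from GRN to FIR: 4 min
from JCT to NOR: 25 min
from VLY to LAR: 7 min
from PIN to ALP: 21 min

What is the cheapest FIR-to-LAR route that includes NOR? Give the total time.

37 min

Best FIR to NOR: FIR–HUB–PIN–NOR costing 18
Shortest NOR→LAR: NOR–VLY–LAR = 19
Total via NOR: 18 + 19 = 37 min.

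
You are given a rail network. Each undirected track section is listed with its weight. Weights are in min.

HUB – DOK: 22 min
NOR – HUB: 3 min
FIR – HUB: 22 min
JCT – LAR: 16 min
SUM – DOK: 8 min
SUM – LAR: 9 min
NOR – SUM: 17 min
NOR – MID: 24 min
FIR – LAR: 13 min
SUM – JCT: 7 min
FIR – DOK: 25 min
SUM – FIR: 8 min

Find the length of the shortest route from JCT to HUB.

Enumerating some paths:
JCT - LAR - SUM - NOR - HUB: 16+9+17+3 = 45
JCT - SUM - NOR - HUB: 7+17+3 = 27
JCT - SUM - FIR - HUB: 7+8+22 = 37
JCT - SUM - DOK - HUB: 7+8+22 = 37
Cheapest is JCT - SUM - NOR - HUB at 27 min.

27 min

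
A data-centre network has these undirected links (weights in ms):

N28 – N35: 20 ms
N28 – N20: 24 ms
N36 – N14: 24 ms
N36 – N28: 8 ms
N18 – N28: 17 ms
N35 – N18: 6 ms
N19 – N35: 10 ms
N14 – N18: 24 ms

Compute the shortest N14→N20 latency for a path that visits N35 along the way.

Best N14 to N35: N14–N18–N35 costing 30
Shortest N35→N20: N35–N28–N20 = 44
Total via N35: 30 + 44 = 74 ms.

74 ms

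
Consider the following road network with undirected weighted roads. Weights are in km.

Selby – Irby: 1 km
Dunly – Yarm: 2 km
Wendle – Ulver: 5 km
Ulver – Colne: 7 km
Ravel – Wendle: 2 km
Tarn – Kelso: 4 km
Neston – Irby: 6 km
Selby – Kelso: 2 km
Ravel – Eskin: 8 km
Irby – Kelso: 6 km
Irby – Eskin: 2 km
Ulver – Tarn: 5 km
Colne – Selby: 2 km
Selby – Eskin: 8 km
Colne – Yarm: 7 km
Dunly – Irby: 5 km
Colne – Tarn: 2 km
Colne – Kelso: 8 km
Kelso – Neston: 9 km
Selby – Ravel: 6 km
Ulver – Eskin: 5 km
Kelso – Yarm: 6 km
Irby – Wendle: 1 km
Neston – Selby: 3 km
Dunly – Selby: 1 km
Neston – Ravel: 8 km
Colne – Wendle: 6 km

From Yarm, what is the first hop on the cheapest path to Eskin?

Dunly

Candidate routes:
Yarm–Dunly–Selby–Irby–Eskin: 2+1+1+2 = 6
Yarm–Dunly–Irby–Eskin: 2+5+2 = 9
Yarm–Kelso–Selby–Irby–Eskin: 6+2+1+2 = 11
Cheapest is Yarm–Dunly–Selby–Irby–Eskin at 6 km.
So from Yarm the first move is to Dunly.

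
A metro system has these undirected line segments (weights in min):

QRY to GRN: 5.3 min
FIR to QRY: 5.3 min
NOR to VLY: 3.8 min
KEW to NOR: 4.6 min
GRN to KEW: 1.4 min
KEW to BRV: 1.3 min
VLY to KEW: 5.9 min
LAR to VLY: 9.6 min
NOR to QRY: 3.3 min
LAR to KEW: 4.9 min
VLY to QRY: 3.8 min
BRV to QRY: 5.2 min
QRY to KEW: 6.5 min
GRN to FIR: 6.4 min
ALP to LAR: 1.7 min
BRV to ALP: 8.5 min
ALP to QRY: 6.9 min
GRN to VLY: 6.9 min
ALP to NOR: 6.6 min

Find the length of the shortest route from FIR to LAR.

Shortest distances from FIR:
FIR: 0
QRY: 5.3  (via FIR)
GRN: 6.4  (via FIR)
KEW: 7.8  (via GRN)
NOR: 8.6  (via QRY)
VLY: 9.1  (via QRY)
BRV: 9.1  (via KEW)
ALP: 12.2  (via QRY)
LAR: 12.7  (via KEW)
Shortest route: FIR → GRN → KEW → LAR = 12.7 min.

12.7 min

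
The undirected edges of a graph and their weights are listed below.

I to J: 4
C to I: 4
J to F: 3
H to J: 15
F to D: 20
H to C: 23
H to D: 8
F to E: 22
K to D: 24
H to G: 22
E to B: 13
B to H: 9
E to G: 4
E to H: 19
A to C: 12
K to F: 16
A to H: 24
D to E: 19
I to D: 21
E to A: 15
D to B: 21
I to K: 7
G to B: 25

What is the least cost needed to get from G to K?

Compare a few routes:
G → E → F → J → I → K: 4+22+3+4+7 = 40
G → E → A → C → I → K: 4+15+12+4+7 = 42
G → E → F → K: 4+22+16 = 42
Cheapest is G → E → F → J → I → K at 40.

40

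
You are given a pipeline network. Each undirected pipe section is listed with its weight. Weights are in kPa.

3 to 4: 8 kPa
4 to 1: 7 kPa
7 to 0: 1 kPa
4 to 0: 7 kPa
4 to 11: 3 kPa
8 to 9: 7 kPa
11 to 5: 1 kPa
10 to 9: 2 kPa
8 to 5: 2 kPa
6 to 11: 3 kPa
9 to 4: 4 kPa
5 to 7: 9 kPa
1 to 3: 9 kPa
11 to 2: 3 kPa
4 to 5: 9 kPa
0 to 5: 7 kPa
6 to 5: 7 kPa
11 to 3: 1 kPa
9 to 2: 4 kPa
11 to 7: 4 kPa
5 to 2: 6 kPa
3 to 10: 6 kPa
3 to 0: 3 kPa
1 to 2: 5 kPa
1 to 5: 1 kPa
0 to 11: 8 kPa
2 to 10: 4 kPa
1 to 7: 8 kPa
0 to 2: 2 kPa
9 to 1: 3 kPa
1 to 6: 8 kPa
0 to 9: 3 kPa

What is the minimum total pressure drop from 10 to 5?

6 kPa

Candidate routes:
10 - 2 - 5: 4+6 = 10
10 - 2 - 11 - 5: 4+3+1 = 8
10 - 3 - 11 - 5: 6+1+1 = 8
10 - 9 - 1 - 5: 2+3+1 = 6
Cheapest is 10 - 9 - 1 - 5 at 6 kPa.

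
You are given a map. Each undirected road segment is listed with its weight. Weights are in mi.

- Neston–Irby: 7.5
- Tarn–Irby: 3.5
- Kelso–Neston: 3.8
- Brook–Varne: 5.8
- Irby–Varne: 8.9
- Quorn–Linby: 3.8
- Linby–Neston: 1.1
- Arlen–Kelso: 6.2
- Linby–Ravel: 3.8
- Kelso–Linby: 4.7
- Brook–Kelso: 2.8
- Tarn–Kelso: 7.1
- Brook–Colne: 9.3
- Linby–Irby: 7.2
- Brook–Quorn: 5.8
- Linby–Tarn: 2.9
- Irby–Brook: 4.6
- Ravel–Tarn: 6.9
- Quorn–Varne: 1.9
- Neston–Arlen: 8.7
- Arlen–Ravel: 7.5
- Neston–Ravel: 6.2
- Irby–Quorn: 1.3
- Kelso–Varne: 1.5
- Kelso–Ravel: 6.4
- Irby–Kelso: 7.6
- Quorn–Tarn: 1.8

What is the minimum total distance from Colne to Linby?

16.8 mi

Running Dijkstra from Colne:
Colne: 0
Brook: 9.3  (via Colne)
Kelso: 12.1  (via Brook)
Varne: 13.6  (via Kelso)
Irby: 13.9  (via Brook)
Quorn: 15.1  (via Brook)
Neston: 15.9  (via Kelso)
Linby: 16.8  (via Kelso)
Shortest route: Colne → Brook → Kelso → Linby = 16.8 mi.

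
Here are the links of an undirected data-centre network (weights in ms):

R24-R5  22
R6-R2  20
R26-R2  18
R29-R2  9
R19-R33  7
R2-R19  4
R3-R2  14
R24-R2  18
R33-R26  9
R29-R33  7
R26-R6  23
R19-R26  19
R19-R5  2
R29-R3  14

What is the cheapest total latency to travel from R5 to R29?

15 ms

Shortest distances from R5:
R5: 0
R19: 2  (via R5)
R2: 6  (via R19)
R33: 9  (via R19)
R29: 15  (via R2)
Shortest route: R5–R19–R2–R29 = 15 ms.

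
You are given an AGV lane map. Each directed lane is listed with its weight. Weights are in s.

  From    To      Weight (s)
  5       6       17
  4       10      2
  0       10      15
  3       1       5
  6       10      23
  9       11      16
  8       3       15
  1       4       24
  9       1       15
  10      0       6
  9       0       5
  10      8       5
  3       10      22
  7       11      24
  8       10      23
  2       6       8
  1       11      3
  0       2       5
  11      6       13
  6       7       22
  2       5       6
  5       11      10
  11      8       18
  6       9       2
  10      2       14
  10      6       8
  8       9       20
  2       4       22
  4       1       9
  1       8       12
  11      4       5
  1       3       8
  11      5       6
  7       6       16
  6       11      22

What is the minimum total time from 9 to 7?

40 s

Compare a few routes:
9 - 0 - 2 - 6 - 7: 5+5+8+22 = 40
9 - 0 - 10 - 6 - 7: 5+15+8+22 = 50
The minimum is 40 s via 9 - 0 - 2 - 6 - 7.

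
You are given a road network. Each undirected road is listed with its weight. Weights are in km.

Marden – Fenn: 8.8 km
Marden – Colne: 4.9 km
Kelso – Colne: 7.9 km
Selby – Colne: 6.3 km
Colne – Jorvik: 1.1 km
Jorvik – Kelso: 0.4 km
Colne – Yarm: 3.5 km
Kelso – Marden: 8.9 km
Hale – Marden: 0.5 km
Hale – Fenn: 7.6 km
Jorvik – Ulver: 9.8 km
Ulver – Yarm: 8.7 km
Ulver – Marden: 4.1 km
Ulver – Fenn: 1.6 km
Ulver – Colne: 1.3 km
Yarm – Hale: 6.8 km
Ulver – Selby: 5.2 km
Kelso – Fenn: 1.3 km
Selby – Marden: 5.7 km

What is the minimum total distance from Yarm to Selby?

Running Dijkstra from Yarm:
Yarm: 0
Colne: 3.5  (via Yarm)
Jorvik: 4.6  (via Colne)
Ulver: 4.8  (via Colne)
Kelso: 5  (via Jorvik)
Fenn: 6.3  (via Kelso)
Hale: 6.8  (via Yarm)
Marden: 7.3  (via Hale)
Selby: 9.8  (via Colne)
Shortest route: Yarm → Colne → Selby = 9.8 km.

9.8 km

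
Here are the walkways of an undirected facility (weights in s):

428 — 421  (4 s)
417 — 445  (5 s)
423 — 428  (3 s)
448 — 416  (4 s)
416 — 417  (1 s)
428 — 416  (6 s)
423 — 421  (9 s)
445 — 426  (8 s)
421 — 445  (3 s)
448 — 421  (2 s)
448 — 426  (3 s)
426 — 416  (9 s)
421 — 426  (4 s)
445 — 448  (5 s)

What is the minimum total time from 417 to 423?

10 s

Settle nodes by increasing distance from 417:
417: 0
416: 1  (via 417)
448: 5  (via 416)
445: 5  (via 417)
421: 7  (via 448)
428: 7  (via 416)
426: 8  (via 448)
423: 10  (via 428)
Shortest route: 417–416–428–423 = 10 s.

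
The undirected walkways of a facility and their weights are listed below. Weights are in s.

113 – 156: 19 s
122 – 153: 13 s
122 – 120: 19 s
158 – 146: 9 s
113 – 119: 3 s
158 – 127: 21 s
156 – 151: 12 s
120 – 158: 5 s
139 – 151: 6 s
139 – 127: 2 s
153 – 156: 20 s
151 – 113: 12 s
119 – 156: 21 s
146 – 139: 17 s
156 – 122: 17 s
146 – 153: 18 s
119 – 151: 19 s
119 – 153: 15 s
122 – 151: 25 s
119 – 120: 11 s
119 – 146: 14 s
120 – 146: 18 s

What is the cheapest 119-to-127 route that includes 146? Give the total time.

Shortest 119→146: 119–146 = 14
Shortest 146→127: 146–139–127 = 19
Total via 146: 14 + 19 = 33 s.

33 s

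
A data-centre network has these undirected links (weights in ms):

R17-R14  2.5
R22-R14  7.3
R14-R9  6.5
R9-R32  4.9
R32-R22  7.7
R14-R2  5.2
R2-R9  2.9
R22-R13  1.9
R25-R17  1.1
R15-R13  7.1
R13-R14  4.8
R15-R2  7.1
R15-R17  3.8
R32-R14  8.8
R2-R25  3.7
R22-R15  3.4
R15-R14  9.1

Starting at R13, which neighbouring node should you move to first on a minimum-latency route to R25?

R14

Candidate routes:
R13 - R14 - R17 - R25: 4.8+2.5+1.1 = 8.4
R13 - R22 - R15 - R17 - R25: 1.9+3.4+3.8+1.1 = 10.2
Cheapest is R13 - R14 - R17 - R25 at 8.4 ms.
So from R13 the first move is to R14.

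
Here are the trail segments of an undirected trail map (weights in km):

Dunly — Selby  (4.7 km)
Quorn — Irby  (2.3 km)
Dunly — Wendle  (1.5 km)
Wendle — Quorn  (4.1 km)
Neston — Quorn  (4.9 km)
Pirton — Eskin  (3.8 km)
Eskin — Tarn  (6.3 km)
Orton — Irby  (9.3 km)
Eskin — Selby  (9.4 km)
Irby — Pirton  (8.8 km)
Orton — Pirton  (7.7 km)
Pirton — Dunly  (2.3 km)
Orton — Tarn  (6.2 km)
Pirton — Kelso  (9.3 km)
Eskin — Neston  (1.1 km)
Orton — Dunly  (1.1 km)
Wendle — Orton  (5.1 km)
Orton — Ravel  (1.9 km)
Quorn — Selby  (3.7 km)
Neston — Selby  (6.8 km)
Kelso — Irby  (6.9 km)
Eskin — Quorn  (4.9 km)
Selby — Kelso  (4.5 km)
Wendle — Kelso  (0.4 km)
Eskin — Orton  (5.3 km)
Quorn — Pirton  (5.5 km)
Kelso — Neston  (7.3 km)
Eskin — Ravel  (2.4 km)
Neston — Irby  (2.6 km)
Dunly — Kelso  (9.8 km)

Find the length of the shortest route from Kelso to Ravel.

Candidate routes:
Kelso–Wendle–Orton–Ravel: 0.4+5.1+1.9 = 7.4
Kelso–Wendle–Dunly–Orton–Ravel: 0.4+1.5+1.1+1.9 = 4.9
The minimum is 4.9 km via Kelso–Wendle–Dunly–Orton–Ravel.

4.9 km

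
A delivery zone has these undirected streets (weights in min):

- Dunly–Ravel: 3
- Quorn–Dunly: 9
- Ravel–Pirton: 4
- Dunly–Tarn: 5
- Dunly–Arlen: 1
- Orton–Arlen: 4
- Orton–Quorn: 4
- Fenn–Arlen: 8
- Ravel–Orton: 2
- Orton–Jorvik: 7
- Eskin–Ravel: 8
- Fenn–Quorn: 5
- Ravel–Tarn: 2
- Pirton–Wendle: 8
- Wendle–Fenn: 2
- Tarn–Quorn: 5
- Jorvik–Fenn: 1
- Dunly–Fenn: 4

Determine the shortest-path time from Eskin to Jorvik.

Shortest distances from Eskin:
Eskin: 0
Ravel: 8  (via Eskin)
Orton: 10  (via Ravel)
Tarn: 10  (via Ravel)
Dunly: 11  (via Ravel)
Pirton: 12  (via Ravel)
Arlen: 12  (via Dunly)
Quorn: 14  (via Orton)
Fenn: 15  (via Dunly)
Jorvik: 16  (via Fenn)
Shortest route: Eskin–Ravel–Dunly–Fenn–Jorvik = 16 min.

16 min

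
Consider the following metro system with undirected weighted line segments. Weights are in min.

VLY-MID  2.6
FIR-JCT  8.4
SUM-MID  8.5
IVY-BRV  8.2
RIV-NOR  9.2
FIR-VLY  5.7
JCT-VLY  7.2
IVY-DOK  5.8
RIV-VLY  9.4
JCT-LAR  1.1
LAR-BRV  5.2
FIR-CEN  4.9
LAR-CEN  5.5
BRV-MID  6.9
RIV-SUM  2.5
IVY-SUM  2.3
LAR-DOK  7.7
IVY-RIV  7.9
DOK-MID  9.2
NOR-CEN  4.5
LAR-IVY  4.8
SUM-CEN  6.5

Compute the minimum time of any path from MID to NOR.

17.7 min

Shortest distances from MID:
MID: 0
VLY: 2.6  (via MID)
BRV: 6.9  (via MID)
FIR: 8.3  (via VLY)
SUM: 8.5  (via MID)
DOK: 9.2  (via MID)
JCT: 9.8  (via VLY)
IVY: 10.8  (via SUM)
LAR: 10.9  (via JCT)
RIV: 11  (via SUM)
CEN: 13.2  (via FIR)
NOR: 17.7  (via CEN)
Shortest route: MID–VLY–FIR–CEN–NOR = 17.7 min.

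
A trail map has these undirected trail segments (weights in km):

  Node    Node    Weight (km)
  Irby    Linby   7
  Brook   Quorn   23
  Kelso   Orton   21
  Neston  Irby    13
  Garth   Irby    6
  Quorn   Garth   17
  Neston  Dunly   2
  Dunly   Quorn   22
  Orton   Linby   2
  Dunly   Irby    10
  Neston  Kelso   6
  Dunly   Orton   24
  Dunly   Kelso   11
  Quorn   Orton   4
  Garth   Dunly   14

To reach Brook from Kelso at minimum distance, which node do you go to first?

Compare a few routes:
Kelso → Neston → Dunly → Quorn → Brook: 6+2+22+23 = 53
Kelso → Orton → Quorn → Brook: 21+4+23 = 48
Cheapest is Kelso → Orton → Quorn → Brook at 48 km.
So from Kelso the first move is to Orton.

Orton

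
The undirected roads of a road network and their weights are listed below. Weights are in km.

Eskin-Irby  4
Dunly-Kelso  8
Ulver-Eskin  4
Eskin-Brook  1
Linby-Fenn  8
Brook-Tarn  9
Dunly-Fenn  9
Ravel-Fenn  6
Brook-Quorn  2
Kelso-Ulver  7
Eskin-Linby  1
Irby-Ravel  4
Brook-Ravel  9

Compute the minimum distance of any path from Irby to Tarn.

Settle nodes by increasing distance from Irby:
Irby: 0
Eskin: 4  (via Irby)
Ravel: 4  (via Irby)
Brook: 5  (via Eskin)
Linby: 5  (via Eskin)
Quorn: 7  (via Brook)
Ulver: 8  (via Eskin)
Fenn: 10  (via Ravel)
Tarn: 14  (via Brook)
Shortest route: Irby → Eskin → Brook → Tarn = 14 km.

14 km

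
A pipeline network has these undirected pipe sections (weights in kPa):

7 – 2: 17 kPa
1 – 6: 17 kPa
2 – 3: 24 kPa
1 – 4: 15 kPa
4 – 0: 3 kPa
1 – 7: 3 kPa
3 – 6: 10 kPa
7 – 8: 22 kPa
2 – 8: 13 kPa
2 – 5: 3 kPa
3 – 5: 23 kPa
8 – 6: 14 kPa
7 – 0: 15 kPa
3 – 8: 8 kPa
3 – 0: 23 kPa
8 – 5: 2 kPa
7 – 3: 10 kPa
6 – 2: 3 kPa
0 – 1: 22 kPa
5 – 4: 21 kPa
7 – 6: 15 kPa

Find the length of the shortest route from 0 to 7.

Candidate routes:
0–7: 15 = 15
0–4–1–7: 3+15+3 = 21
Cheapest is 0–7 at 15 kPa.

15 kPa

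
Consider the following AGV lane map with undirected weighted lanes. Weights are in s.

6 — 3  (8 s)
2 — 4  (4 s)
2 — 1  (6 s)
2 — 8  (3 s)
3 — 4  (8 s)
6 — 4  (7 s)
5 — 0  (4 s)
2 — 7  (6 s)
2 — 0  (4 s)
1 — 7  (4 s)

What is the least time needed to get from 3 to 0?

Settle nodes by increasing distance from 3:
3: 0
4: 8  (via 3)
6: 8  (via 3)
2: 12  (via 4)
8: 15  (via 2)
0: 16  (via 2)
Shortest route: 3–4–2–0 = 16 s.

16 s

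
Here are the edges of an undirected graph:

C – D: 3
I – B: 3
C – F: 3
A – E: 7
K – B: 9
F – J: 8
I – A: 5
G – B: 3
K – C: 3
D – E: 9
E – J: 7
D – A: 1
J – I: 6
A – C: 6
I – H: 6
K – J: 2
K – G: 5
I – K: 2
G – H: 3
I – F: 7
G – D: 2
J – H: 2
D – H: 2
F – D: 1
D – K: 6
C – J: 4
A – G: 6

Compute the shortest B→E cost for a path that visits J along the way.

Best B to J: B–I–K–J costing 7
Best J to E: J–E costing 7
Total via J: 7 + 7 = 14.

14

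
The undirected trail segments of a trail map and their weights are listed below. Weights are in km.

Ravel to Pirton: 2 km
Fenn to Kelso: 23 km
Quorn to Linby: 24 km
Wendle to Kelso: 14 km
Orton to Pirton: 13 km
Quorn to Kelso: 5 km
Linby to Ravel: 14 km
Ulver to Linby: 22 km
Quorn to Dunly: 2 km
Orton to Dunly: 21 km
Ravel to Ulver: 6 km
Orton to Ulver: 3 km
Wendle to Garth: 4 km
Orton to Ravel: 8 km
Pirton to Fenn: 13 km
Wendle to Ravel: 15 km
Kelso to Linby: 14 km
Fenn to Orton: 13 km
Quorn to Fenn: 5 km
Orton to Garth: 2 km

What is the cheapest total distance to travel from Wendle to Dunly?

21 km

Enumerating some paths:
Wendle–Kelso–Quorn–Dunly: 14+5+2 = 21
Wendle–Garth–Orton–Fenn–Quorn–Dunly: 4+2+13+5+2 = 26
Wendle–Garth–Orton–Dunly: 4+2+21 = 27
The minimum is 21 km via Wendle–Kelso–Quorn–Dunly.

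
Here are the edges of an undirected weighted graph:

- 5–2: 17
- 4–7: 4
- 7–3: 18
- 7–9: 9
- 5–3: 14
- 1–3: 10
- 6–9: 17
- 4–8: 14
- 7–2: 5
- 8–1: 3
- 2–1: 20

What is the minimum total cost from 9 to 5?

Compare a few routes:
9 - 7 - 2 - 1 - 3 - 5: 9+5+20+10+14 = 58
9 - 7 - 2 - 5: 9+5+17 = 31
9 - 7 - 4 - 8 - 1 - 3 - 5: 9+4+14+3+10+14 = 54
9 - 7 - 3 - 5: 9+18+14 = 41
Cheapest is 9 - 7 - 2 - 5 at 31.

31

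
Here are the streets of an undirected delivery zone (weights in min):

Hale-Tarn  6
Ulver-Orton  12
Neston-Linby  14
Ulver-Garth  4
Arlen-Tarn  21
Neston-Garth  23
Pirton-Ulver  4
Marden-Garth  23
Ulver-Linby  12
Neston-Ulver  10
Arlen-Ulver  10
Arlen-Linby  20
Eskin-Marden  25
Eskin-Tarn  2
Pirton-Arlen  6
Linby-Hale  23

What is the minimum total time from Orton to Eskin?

45 min

Candidate routes:
Orton → Ulver → Linby → Hale → Tarn → Eskin: 12+12+23+6+2 = 55
Orton → Ulver → Garth → Marden → Eskin: 12+4+23+25 = 64
Orton → Ulver → Arlen → Tarn → Eskin: 12+10+21+2 = 45
Cheapest is Orton → Ulver → Arlen → Tarn → Eskin at 45 min.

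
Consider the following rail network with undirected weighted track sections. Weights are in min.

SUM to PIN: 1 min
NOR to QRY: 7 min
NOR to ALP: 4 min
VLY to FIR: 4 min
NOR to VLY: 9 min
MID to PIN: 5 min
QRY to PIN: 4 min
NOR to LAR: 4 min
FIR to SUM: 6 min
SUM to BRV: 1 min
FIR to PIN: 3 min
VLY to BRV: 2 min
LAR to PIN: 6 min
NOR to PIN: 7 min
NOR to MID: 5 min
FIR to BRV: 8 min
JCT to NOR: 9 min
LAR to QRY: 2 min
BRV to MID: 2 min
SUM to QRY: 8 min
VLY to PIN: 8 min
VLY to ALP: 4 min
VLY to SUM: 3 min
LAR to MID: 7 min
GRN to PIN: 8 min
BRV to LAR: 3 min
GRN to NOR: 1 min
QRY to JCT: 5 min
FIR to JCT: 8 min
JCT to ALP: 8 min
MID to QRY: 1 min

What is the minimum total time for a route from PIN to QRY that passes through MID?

5 min

Shortest PIN→MID: PIN–SUM–BRV–MID = 4
Best MID to QRY: MID–QRY costing 1
Total via MID: 4 + 1 = 5 min.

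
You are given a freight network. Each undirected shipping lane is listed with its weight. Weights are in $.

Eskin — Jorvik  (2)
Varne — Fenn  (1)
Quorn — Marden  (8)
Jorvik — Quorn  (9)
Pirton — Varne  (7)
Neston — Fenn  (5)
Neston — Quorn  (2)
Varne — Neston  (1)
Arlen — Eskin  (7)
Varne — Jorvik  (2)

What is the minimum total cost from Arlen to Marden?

$22

Settle nodes by increasing distance from Arlen:
Arlen: 0
Eskin: 7  (via Arlen)
Jorvik: 9  (via Eskin)
Varne: 11  (via Jorvik)
Neston: 12  (via Varne)
Fenn: 12  (via Varne)
Quorn: 14  (via Neston)
Pirton: 18  (via Varne)
Marden: 22  (via Quorn)
Shortest route: Arlen → Eskin → Jorvik → Varne → Neston → Quorn → Marden = $22.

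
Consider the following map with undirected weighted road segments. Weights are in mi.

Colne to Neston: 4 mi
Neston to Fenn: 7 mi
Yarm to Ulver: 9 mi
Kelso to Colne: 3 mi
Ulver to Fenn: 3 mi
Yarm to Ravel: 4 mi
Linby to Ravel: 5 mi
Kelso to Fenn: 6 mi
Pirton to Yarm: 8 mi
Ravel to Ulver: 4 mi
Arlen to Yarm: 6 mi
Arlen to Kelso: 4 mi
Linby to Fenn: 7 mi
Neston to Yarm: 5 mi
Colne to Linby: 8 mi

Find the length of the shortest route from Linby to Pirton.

Running Dijkstra from Linby:
Linby: 0
Ravel: 5  (via Linby)
Fenn: 7  (via Linby)
Colne: 8  (via Linby)
Ulver: 9  (via Ravel)
Yarm: 9  (via Ravel)
Kelso: 11  (via Colne)
Neston: 12  (via Colne)
Arlen: 15  (via Yarm)
Pirton: 17  (via Yarm)
Shortest route: Linby–Ravel–Yarm–Pirton = 17 mi.

17 mi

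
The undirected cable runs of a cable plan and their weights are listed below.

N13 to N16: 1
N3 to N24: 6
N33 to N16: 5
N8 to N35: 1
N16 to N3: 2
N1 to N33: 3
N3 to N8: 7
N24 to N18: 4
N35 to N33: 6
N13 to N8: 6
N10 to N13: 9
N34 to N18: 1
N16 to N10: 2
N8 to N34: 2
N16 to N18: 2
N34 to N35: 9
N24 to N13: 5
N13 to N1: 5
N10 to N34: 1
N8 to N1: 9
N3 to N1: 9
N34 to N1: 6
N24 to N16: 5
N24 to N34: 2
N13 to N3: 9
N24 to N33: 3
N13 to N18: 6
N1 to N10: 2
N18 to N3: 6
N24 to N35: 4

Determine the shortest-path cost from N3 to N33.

Shortest distances from N3:
N3: 0
N16: 2  (via N3)
N13: 3  (via N16)
N18: 4  (via N16)
N10: 4  (via N16)
N34: 5  (via N18)
N1: 6  (via N10)
N24: 6  (via N3)
N33: 7  (via N16)
Shortest route: N3 → N16 → N33 = 7.

7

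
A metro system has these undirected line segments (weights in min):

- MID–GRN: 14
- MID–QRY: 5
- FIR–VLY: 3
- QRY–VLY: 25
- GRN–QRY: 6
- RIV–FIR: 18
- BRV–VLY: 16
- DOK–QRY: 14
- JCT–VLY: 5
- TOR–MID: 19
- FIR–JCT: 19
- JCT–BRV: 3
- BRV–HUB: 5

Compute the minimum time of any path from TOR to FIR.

Shortest distances from TOR:
TOR: 0
MID: 19  (via TOR)
QRY: 24  (via MID)
GRN: 30  (via QRY)
DOK: 38  (via QRY)
VLY: 49  (via QRY)
FIR: 52  (via VLY)
Shortest route: TOR–MID–QRY–VLY–FIR = 52 min.

52 min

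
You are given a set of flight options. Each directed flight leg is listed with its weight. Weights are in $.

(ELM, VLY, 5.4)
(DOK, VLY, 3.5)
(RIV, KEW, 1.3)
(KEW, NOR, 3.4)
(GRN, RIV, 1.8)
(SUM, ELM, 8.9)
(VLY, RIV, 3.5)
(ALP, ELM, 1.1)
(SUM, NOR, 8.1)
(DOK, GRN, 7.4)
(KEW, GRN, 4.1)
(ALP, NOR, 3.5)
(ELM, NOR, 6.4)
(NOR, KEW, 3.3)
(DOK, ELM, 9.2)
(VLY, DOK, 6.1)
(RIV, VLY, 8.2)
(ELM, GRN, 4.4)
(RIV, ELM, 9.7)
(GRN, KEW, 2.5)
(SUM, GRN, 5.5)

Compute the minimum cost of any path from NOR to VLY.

$17.4

Compare a few routes:
NOR → KEW → GRN → RIV → VLY: 3.3+4.1+1.8+8.2 = 17.4
NOR → KEW → GRN → RIV → ELM → VLY: 3.3+4.1+1.8+9.7+5.4 = 24.3
The minimum is $17.4 via NOR → KEW → GRN → RIV → VLY.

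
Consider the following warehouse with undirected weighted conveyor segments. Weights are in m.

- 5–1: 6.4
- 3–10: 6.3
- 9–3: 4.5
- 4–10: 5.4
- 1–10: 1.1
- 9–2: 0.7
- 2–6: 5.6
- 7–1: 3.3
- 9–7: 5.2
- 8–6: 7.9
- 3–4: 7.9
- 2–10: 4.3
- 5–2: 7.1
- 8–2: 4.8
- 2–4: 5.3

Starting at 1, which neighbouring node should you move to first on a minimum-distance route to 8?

10

Enumerating some paths:
1–10–2–8: 1.1+4.3+4.8 = 10.2
1–7–9–2–8: 3.3+5.2+0.7+4.8 = 14
The minimum is 10.2 m via 1–10–2–8.
So from 1 the first move is to 10.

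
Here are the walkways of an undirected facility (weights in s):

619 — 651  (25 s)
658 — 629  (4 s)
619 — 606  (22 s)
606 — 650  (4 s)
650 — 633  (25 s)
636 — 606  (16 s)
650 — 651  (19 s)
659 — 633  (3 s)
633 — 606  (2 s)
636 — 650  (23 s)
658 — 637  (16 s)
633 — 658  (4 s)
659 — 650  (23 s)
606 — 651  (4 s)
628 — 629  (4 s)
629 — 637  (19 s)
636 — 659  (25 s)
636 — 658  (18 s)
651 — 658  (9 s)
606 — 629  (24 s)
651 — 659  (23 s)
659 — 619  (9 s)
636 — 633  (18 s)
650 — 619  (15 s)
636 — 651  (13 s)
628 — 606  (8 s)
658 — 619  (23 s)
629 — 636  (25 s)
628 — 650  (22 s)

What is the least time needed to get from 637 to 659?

Compare a few routes:
637–658–651–606–633–659: 16+9+4+2+3 = 34
637–658–633–659: 16+4+3 = 23
637–629–658–633–659: 19+4+4+3 = 30
The minimum is 23 s via 637–658–633–659.

23 s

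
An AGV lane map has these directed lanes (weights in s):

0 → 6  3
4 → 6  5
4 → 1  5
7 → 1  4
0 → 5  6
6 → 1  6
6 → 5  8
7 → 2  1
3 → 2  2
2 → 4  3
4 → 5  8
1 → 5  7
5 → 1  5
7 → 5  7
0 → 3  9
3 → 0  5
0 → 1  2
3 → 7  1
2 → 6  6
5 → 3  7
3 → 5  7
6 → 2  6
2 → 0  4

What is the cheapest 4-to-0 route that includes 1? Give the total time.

24 s

Best 4 to 1: 4–1 costing 5
Best 1 to 0: 1–5–3–0 costing 19
Total via 1: 5 + 19 = 24 s.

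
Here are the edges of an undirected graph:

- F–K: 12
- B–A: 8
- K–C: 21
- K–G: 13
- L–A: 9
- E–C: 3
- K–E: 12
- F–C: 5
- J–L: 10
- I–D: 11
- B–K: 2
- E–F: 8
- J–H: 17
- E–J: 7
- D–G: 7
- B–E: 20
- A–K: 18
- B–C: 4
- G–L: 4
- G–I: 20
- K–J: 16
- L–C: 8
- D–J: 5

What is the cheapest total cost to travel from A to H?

Shortest distances from A:
A: 0
B: 8  (via A)
L: 9  (via A)
K: 10  (via B)
C: 12  (via B)
G: 13  (via L)
E: 15  (via C)
F: 17  (via C)
J: 19  (via L)
D: 20  (via G)
I: 31  (via D)
H: 36  (via J)
Shortest route: A–L–J–H = 36.

36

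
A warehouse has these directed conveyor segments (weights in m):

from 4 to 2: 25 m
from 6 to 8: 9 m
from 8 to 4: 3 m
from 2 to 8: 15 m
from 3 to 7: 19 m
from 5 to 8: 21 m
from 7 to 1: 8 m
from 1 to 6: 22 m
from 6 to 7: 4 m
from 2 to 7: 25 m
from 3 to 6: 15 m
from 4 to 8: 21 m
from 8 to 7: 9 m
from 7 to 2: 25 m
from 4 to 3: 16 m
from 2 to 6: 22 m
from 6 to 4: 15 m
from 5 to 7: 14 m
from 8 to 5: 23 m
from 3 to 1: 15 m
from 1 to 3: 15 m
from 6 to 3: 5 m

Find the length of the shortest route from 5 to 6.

44 m

Candidate routes:
5 → 7 → 1 → 6: 14+8+22 = 44
5 → 7 → 1 → 3 → 6: 14+8+15+15 = 52
5 → 8 → 4 → 3 → 6: 21+3+16+15 = 55
The minimum is 44 m via 5 → 7 → 1 → 6.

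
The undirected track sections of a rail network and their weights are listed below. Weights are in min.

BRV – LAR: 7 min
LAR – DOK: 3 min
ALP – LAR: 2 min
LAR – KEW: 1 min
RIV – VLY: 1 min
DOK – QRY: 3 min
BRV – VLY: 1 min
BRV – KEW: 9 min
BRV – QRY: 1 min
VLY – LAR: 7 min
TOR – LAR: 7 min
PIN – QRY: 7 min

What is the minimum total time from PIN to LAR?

13 min

Enumerating some paths:
PIN → QRY → DOK → LAR: 7+3+3 = 13
PIN → QRY → BRV → LAR: 7+1+7 = 15
The minimum is 13 min via PIN → QRY → DOK → LAR.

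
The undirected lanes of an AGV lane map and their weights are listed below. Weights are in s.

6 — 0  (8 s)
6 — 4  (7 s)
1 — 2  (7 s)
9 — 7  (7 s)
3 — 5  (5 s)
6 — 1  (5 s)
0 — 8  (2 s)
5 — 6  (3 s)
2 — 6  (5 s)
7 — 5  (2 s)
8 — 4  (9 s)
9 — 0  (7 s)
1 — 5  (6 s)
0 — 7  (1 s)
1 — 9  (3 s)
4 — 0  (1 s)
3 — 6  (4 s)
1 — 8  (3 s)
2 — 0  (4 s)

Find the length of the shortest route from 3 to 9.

12 s

Candidate routes:
3 → 5 → 1 → 9: 5+6+3 = 14
3 → 6 → 1 → 9: 4+5+3 = 12
3 → 5 → 7 → 9: 5+2+7 = 14
3 → 5 → 7 → 0 → 9: 5+2+1+7 = 15
The minimum is 12 s via 3 → 6 → 1 → 9.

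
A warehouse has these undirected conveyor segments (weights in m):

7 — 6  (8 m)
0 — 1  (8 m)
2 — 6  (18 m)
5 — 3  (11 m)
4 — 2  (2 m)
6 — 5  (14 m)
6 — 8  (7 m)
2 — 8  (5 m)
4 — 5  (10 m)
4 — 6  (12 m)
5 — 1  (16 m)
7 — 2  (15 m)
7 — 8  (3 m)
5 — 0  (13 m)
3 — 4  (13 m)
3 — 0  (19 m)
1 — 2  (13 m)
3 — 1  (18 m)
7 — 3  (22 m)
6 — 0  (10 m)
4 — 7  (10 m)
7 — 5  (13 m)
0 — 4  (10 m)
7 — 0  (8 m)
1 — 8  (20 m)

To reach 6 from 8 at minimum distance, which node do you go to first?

6

Compare a few routes:
8–6: 7 = 7
8–7–6: 3+8 = 11
The minimum is 7 m via 8–6.
So from 8 the first move is to 6.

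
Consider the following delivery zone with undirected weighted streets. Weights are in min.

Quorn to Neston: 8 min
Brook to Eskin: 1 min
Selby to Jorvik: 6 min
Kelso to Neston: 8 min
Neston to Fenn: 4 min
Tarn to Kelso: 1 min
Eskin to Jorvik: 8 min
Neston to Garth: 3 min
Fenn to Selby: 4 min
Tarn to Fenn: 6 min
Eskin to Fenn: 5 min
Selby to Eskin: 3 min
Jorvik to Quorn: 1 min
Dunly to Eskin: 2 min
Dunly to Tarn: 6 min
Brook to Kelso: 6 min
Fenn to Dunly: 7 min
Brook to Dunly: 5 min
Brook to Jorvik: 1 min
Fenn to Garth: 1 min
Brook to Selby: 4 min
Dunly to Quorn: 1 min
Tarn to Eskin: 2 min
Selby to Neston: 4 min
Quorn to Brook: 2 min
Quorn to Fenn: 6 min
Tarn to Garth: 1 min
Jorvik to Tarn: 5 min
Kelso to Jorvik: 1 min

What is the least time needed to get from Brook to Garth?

Compare a few routes:
Brook - Eskin - Tarn - Garth: 1+2+1 = 4
Brook - Quorn - Jorvik - Kelso - Tarn - Garth: 2+1+1+1+1 = 6
Brook - Eskin - Fenn - Garth: 1+5+1 = 7
Brook - Jorvik - Tarn - Garth: 1+5+1 = 7
Cheapest is Brook - Eskin - Tarn - Garth at 4 min.

4 min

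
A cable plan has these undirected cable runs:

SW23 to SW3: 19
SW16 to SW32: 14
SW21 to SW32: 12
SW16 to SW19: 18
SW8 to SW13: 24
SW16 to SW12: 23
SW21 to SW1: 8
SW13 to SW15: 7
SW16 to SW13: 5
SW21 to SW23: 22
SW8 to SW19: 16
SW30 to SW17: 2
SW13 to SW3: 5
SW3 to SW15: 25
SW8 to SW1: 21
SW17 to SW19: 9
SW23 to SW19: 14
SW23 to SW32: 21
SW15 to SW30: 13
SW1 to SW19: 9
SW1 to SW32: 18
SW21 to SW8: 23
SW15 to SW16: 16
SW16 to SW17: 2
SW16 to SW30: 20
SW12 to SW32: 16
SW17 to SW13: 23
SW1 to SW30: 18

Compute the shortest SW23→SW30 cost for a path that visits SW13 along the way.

Shortest SW23→SW13: SW23–SW3–SW13 = 24
Best SW13 to SW30: SW13–SW16–SW17–SW30 costing 9
Total via SW13: 24 + 9 = 33.

33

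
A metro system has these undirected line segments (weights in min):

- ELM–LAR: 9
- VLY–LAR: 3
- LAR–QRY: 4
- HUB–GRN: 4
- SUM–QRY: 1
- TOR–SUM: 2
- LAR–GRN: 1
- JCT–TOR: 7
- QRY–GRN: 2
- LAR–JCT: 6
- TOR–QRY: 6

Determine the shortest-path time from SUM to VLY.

Enumerating some paths:
SUM–QRY–GRN–LAR–VLY: 1+2+1+3 = 7
SUM–TOR–QRY–GRN–LAR–VLY: 2+6+2+1+3 = 14
SUM–QRY–LAR–VLY: 1+4+3 = 8
Cheapest is SUM–QRY–GRN–LAR–VLY at 7 min.

7 min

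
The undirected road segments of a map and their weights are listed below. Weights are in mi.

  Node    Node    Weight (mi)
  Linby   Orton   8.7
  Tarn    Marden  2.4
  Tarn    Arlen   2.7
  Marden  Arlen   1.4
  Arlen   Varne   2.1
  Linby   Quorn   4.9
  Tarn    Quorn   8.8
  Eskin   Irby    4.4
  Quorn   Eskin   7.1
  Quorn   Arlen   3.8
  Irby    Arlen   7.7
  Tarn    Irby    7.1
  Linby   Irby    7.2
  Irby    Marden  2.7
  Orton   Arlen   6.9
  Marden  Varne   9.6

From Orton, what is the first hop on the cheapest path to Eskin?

Enumerating some paths:
Orton–Arlen–Marden–Irby–Eskin: 6.9+1.4+2.7+4.4 = 15.4
Orton–Arlen–Quorn–Eskin: 6.9+3.8+7.1 = 17.8
Cheapest is Orton–Arlen–Marden–Irby–Eskin at 15.4 mi.
So from Orton the first move is to Arlen.

Arlen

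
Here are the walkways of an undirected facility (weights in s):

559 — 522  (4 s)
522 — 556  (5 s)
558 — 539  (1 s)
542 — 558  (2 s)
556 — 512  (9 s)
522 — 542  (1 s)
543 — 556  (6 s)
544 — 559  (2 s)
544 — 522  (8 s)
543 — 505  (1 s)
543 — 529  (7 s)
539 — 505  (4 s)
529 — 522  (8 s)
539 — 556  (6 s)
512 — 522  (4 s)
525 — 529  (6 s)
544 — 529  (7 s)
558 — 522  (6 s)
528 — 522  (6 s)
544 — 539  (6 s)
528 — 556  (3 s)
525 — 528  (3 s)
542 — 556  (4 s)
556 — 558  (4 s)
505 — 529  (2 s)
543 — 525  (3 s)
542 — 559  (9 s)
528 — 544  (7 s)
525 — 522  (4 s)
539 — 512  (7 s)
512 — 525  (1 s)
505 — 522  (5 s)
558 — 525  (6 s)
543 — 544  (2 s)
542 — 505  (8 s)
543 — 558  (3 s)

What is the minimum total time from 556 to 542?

Running Dijkstra from 556:
556: 0
528: 3  (via 556)
542: 4  (via 556)
Shortest route: 556 → 542 = 4 s.

4 s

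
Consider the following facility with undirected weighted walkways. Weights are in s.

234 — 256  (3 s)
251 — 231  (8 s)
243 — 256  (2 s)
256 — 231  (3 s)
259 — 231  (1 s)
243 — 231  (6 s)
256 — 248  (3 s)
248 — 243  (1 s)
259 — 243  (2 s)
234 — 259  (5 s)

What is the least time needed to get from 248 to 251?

Shortest distances from 248:
248: 0
243: 1  (via 248)
259: 3  (via 243)
256: 3  (via 248)
231: 4  (via 259)
234: 6  (via 256)
251: 12  (via 231)
Shortest route: 248–243–259–231–251 = 12 s.

12 s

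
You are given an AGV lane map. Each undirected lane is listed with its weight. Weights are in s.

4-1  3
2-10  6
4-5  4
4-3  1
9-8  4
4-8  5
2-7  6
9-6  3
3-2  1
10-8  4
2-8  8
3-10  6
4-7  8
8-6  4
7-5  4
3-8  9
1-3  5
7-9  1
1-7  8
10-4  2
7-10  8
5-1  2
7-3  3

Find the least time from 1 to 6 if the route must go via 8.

Shortest 1→8: 1–4–8 = 8
Shortest 8→6: 8–6 = 4
Total via 8: 8 + 4 = 12 s.

12 s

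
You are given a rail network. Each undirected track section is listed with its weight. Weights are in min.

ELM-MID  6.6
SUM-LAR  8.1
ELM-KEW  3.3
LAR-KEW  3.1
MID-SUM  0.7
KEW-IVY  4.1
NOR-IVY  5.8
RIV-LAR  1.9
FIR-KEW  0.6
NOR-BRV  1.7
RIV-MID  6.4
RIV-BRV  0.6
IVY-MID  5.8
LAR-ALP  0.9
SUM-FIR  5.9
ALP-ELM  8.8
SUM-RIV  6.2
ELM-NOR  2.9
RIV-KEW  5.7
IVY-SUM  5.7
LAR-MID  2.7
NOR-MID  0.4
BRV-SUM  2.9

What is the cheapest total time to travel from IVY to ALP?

Running Dijkstra from IVY:
IVY: 0
KEW: 4.1  (via IVY)
FIR: 4.7  (via KEW)
SUM: 5.7  (via IVY)
NOR: 5.8  (via IVY)
MID: 5.8  (via IVY)
LAR: 7.2  (via KEW)
ELM: 7.4  (via KEW)
BRV: 7.5  (via NOR)
RIV: 8.1  (via BRV)
ALP: 8.1  (via LAR)
Shortest route: IVY → KEW → LAR → ALP = 8.1 min.

8.1 min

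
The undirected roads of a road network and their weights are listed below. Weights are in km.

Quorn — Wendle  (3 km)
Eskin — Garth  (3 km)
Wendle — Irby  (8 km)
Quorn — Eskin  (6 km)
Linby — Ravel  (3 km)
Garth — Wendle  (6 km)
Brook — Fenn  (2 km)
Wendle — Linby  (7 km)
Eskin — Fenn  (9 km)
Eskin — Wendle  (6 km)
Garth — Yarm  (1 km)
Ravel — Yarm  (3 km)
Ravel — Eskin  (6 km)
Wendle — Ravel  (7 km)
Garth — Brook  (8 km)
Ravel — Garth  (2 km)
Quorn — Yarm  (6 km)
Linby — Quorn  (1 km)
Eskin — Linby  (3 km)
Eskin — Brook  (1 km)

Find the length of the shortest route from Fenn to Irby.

Shortest distances from Fenn:
Fenn: 0
Brook: 2  (via Fenn)
Eskin: 3  (via Brook)
Linby: 6  (via Eskin)
Garth: 6  (via Eskin)
Quorn: 7  (via Linby)
Yarm: 7  (via Garth)
Ravel: 8  (via Garth)
Wendle: 9  (via Eskin)
Irby: 17  (via Wendle)
Shortest route: Fenn → Brook → Eskin → Wendle → Irby = 17 km.

17 km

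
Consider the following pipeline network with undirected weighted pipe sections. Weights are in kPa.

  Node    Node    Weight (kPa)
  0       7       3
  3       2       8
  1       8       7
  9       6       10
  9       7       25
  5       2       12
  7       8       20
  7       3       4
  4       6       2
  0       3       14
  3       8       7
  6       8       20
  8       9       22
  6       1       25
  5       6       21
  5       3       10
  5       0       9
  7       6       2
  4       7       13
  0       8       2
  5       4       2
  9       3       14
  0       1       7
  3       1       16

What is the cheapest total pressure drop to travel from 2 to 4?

14 kPa

Settle nodes by increasing distance from 2:
2: 0
3: 8  (via 2)
5: 12  (via 2)
7: 12  (via 3)
4: 14  (via 5)
Shortest route: 2–5–4 = 14 kPa.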